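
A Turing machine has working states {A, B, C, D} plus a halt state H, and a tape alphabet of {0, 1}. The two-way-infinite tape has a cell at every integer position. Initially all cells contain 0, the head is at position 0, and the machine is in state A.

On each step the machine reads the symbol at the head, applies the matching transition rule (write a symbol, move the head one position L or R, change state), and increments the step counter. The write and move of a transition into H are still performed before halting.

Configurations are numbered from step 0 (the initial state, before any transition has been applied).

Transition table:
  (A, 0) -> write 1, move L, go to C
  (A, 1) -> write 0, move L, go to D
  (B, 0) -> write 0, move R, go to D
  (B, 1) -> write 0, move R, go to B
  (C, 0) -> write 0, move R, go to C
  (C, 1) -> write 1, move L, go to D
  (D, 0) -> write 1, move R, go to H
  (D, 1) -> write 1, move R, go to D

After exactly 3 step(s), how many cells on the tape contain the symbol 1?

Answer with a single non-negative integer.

Step 1: in state A at pos 0, read 0 -> (A,0)->write 1,move L,goto C. Now: state=C, head=-1, tape[-2..1]=0010 (head:  ^)
Step 2: in state C at pos -1, read 0 -> (C,0)->write 0,move R,goto C. Now: state=C, head=0, tape[-2..1]=0010 (head:   ^)
Step 3: in state C at pos 0, read 1 -> (C,1)->write 1,move L,goto D. Now: state=D, head=-1, tape[-2..1]=0010 (head:  ^)
Cells containing 1 after step 3: {0} -> 1 cell(s)

Answer: 1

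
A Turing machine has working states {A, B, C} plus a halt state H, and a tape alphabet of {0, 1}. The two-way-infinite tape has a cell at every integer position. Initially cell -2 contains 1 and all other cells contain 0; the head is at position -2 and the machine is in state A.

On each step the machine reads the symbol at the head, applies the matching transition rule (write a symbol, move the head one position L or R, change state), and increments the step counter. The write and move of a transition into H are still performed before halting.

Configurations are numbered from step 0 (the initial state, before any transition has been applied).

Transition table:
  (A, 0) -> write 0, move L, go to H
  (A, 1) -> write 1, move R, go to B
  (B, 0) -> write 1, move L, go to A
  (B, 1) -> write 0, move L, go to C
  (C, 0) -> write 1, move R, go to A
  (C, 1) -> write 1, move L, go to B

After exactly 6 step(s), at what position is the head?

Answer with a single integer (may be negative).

Step 1: in state A at pos -2, read 1 -> (A,1)->write 1,move R,goto B. Now: state=B, head=-1, tape[-3..0]=0100 (head:   ^)
Step 2: in state B at pos -1, read 0 -> (B,0)->write 1,move L,goto A. Now: state=A, head=-2, tape[-3..0]=0110 (head:  ^)
Step 3: in state A at pos -2, read 1 -> (A,1)->write 1,move R,goto B. Now: state=B, head=-1, tape[-3..0]=0110 (head:   ^)
Step 4: in state B at pos -1, read 1 -> (B,1)->write 0,move L,goto C. Now: state=C, head=-2, tape[-3..0]=0100 (head:  ^)
Step 5: in state C at pos -2, read 1 -> (C,1)->write 1,move L,goto B. Now: state=B, head=-3, tape[-4..0]=00100 (head:  ^)
Step 6: in state B at pos -3, read 0 -> (B,0)->write 1,move L,goto A. Now: state=A, head=-4, tape[-5..0]=001100 (head:  ^)

Answer: -4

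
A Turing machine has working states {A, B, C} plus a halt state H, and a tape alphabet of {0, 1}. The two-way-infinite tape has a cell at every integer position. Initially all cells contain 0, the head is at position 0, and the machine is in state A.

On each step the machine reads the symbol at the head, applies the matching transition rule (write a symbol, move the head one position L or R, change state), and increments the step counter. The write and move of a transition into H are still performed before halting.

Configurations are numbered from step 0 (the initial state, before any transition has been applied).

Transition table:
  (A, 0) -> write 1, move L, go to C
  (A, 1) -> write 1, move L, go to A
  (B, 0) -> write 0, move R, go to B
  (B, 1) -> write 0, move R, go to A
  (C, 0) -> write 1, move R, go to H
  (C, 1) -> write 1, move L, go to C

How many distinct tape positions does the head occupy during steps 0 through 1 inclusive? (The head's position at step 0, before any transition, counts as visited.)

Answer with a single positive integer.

Step 1: in state A at pos 0, read 0 -> (A,0)->write 1,move L,goto C. Now: state=C, head=-1, tape[-2..1]=0010 (head:  ^)
Head positions at steps 0..1: starting at 0, distinct positions visited = {-1, 0} -> 2 position(s)

Answer: 2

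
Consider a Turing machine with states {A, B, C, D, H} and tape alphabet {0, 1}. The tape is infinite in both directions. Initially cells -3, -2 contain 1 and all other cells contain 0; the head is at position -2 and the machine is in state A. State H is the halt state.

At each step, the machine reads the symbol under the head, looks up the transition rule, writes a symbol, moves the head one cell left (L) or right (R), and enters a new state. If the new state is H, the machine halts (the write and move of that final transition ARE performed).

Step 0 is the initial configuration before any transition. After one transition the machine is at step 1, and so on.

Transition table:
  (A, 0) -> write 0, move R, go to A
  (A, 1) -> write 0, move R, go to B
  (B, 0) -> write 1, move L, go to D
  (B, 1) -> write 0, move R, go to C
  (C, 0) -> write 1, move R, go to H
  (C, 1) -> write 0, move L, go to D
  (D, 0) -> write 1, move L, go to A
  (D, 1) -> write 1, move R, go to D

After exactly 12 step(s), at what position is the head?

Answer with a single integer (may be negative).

Answer: -2

Derivation:
Step 1: in state A at pos -2, read 1 -> (A,1)->write 0,move R,goto B. Now: state=B, head=-1, tape[-4..0]=01000 (head:    ^)
Step 2: in state B at pos -1, read 0 -> (B,0)->write 1,move L,goto D. Now: state=D, head=-2, tape[-4..0]=01010 (head:   ^)
Step 3: in state D at pos -2, read 0 -> (D,0)->write 1,move L,goto A. Now: state=A, head=-3, tape[-4..0]=01110 (head:  ^)
Step 4: in state A at pos -3, read 1 -> (A,1)->write 0,move R,goto B. Now: state=B, head=-2, tape[-4..0]=00110 (head:   ^)
Step 5: in state B at pos -2, read 1 -> (B,1)->write 0,move R,goto C. Now: state=C, head=-1, tape[-4..0]=00010 (head:    ^)
Step 6: in state C at pos -1, read 1 -> (C,1)->write 0,move L,goto D. Now: state=D, head=-2, tape[-4..0]=00000 (head:   ^)
Step 7: in state D at pos -2, read 0 -> (D,0)->write 1,move L,goto A. Now: state=A, head=-3, tape[-4..0]=00100 (head:  ^)
Step 8: in state A at pos -3, read 0 -> (A,0)->write 0,move R,goto A. Now: state=A, head=-2, tape[-4..0]=00100 (head:   ^)
Step 9: in state A at pos -2, read 1 -> (A,1)->write 0,move R,goto B. Now: state=B, head=-1, tape[-4..0]=00000 (head:    ^)
Step 10: in state B at pos -1, read 0 -> (B,0)->write 1,move L,goto D. Now: state=D, head=-2, tape[-4..0]=00010 (head:   ^)
Step 11: in state D at pos -2, read 0 -> (D,0)->write 1,move L,goto A. Now: state=A, head=-3, tape[-4..0]=00110 (head:  ^)
Step 12: in state A at pos -3, read 0 -> (A,0)->write 0,move R,goto A. Now: state=A, head=-2, tape[-4..0]=00110 (head:   ^)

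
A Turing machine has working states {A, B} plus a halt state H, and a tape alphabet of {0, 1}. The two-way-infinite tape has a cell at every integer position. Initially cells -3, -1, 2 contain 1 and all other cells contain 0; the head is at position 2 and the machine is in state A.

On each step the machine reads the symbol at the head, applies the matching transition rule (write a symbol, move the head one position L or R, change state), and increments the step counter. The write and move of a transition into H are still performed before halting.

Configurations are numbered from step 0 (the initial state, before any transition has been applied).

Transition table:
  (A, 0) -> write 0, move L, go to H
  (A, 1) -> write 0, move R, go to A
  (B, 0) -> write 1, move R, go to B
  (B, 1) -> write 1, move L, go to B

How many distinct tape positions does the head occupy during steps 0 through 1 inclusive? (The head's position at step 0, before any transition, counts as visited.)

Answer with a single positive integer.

Step 1: in state A at pos 2, read 1 -> (A,1)->write 0,move R,goto A. Now: state=A, head=3, tape[-4..4]=010100000 (head:        ^)
Head positions at steps 0..1: starting at 2, distinct positions visited = {2, 3} -> 2 position(s)

Answer: 2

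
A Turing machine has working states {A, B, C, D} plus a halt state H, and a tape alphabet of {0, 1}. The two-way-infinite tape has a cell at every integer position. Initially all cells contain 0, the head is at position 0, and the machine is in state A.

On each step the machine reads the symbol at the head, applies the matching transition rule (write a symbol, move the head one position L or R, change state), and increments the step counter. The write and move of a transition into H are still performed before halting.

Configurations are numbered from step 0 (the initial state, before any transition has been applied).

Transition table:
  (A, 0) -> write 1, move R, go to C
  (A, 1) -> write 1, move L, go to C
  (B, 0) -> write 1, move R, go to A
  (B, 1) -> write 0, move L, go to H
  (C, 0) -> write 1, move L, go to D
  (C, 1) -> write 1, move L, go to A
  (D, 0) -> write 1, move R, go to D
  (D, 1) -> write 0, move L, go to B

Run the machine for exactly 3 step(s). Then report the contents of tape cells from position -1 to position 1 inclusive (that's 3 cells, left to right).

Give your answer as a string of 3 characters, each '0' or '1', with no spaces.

Answer: 001

Derivation:
Step 1: in state A at pos 0, read 0 -> (A,0)->write 1,move R,goto C. Now: state=C, head=1, tape[-1..2]=0100 (head:   ^)
Step 2: in state C at pos 1, read 0 -> (C,0)->write 1,move L,goto D. Now: state=D, head=0, tape[-1..2]=0110 (head:  ^)
Step 3: in state D at pos 0, read 1 -> (D,1)->write 0,move L,goto B. Now: state=B, head=-1, tape[-2..2]=00010 (head:  ^)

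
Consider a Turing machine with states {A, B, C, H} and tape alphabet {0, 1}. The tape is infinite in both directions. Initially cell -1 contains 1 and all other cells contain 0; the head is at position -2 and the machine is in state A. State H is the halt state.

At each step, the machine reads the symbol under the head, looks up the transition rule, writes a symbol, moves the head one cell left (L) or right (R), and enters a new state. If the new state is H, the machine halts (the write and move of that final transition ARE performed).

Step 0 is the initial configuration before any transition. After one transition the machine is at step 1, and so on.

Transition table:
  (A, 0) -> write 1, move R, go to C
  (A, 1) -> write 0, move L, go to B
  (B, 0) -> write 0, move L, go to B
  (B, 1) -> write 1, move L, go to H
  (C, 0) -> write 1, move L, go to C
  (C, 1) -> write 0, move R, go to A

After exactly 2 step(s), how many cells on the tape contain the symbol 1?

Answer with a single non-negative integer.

Step 1: in state A at pos -2, read 0 -> (A,0)->write 1,move R,goto C. Now: state=C, head=-1, tape[-3..0]=0110 (head:   ^)
Step 2: in state C at pos -1, read 1 -> (C,1)->write 0,move R,goto A. Now: state=A, head=0, tape[-3..1]=01000 (head:    ^)
Cells containing 1 after step 2: {-2} -> 1 cell(s)

Answer: 1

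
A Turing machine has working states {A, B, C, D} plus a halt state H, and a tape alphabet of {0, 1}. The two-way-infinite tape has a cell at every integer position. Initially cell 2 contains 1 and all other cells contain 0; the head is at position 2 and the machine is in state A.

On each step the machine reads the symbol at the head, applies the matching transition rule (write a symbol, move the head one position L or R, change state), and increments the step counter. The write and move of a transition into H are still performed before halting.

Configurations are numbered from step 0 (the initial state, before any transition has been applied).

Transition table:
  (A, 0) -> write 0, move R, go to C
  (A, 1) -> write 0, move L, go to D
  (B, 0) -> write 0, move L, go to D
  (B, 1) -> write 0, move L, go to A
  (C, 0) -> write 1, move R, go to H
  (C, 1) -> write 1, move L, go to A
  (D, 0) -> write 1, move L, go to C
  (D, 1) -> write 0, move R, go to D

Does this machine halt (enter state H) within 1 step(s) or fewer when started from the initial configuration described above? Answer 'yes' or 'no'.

Answer: no

Derivation:
Step 1: in state A at pos 2, read 1 -> (A,1)->write 0,move L,goto D. Now: state=D, head=1, tape[0..3]=0000 (head:  ^)
After 1 step(s): state = D (not H) -> not halted within 1 -> no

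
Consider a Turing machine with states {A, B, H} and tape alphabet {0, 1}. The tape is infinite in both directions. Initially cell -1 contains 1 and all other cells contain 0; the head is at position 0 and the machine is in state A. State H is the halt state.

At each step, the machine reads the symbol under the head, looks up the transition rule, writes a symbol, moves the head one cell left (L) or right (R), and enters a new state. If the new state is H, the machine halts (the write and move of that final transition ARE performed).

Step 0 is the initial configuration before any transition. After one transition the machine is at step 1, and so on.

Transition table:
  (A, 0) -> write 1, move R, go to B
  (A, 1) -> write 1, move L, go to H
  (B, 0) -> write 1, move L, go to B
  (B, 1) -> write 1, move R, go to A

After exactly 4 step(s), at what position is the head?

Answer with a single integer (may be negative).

Step 1: in state A at pos 0, read 0 -> (A,0)->write 1,move R,goto B. Now: state=B, head=1, tape[-2..2]=01100 (head:    ^)
Step 2: in state B at pos 1, read 0 -> (B,0)->write 1,move L,goto B. Now: state=B, head=0, tape[-2..2]=01110 (head:   ^)
Step 3: in state B at pos 0, read 1 -> (B,1)->write 1,move R,goto A. Now: state=A, head=1, tape[-2..2]=01110 (head:    ^)
Step 4: in state A at pos 1, read 1 -> (A,1)->write 1,move L,goto H. Now: state=H, head=0, tape[-2..2]=01110 (head:   ^)

Answer: 0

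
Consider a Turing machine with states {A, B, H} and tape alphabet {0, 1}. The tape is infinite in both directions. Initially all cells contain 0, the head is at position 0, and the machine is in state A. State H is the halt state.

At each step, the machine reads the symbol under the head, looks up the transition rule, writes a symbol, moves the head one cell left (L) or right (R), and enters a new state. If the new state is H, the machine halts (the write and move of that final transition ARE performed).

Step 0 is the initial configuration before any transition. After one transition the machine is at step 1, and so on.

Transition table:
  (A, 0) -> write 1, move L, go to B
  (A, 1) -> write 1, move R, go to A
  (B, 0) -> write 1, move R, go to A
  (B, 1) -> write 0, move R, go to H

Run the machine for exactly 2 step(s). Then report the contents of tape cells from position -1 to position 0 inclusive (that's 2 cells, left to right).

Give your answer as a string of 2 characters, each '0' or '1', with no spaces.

Step 1: in state A at pos 0, read 0 -> (A,0)->write 1,move L,goto B. Now: state=B, head=-1, tape[-2..1]=0010 (head:  ^)
Step 2: in state B at pos -1, read 0 -> (B,0)->write 1,move R,goto A. Now: state=A, head=0, tape[-2..1]=0110 (head:   ^)

Answer: 11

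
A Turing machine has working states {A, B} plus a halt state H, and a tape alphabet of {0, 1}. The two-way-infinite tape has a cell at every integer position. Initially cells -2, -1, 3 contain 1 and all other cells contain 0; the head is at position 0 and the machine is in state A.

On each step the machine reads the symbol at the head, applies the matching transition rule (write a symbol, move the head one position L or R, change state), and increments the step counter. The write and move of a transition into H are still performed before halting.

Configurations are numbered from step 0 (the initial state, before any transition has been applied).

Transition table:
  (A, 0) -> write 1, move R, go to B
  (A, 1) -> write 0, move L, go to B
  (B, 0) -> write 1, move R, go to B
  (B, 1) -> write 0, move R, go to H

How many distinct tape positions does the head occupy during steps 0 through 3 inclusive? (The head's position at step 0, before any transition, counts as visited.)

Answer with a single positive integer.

Step 1: in state A at pos 0, read 0 -> (A,0)->write 1,move R,goto B. Now: state=B, head=1, tape[-3..4]=01110010 (head:     ^)
Step 2: in state B at pos 1, read 0 -> (B,0)->write 1,move R,goto B. Now: state=B, head=2, tape[-3..4]=01111010 (head:      ^)
Step 3: in state B at pos 2, read 0 -> (B,0)->write 1,move R,goto B. Now: state=B, head=3, tape[-3..4]=01111110 (head:       ^)
Head positions at steps 0..3: starting at 0, distinct positions visited = {0, 1, 2, 3} -> 4 position(s)

Answer: 4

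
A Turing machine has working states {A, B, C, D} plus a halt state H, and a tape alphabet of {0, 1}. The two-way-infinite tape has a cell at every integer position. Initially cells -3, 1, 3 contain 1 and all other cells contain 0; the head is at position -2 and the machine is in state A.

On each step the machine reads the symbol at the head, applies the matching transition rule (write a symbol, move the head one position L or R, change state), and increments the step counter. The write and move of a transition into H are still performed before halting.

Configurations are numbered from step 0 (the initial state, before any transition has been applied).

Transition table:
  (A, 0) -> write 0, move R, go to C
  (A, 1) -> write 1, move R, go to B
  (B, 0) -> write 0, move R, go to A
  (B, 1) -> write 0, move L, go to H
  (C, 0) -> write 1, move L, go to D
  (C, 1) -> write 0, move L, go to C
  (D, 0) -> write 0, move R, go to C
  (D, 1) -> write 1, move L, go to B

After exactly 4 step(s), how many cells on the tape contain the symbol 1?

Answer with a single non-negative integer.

Answer: 3

Derivation:
Step 1: in state A at pos -2, read 0 -> (A,0)->write 0,move R,goto C. Now: state=C, head=-1, tape[-4..4]=010001010 (head:    ^)
Step 2: in state C at pos -1, read 0 -> (C,0)->write 1,move L,goto D. Now: state=D, head=-2, tape[-4..4]=010101010 (head:   ^)
Step 3: in state D at pos -2, read 0 -> (D,0)->write 0,move R,goto C. Now: state=C, head=-1, tape[-4..4]=010101010 (head:    ^)
Step 4: in state C at pos -1, read 1 -> (C,1)->write 0,move L,goto C. Now: state=C, head=-2, tape[-4..4]=010001010 (head:   ^)
Cells containing 1 after step 4: {-3, 1, 3} -> 3 cell(s)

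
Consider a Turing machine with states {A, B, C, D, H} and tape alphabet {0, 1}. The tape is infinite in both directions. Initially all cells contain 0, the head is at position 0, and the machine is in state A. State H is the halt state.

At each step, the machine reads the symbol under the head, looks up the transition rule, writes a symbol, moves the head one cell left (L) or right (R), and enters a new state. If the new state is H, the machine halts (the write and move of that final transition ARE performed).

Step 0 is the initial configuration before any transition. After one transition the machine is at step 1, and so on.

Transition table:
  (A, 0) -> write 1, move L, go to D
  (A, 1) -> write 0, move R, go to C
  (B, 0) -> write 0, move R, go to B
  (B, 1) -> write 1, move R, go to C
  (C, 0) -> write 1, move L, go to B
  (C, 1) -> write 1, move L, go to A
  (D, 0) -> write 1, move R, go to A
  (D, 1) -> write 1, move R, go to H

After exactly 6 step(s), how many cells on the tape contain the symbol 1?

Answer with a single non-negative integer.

Answer: 2

Derivation:
Step 1: in state A at pos 0, read 0 -> (A,0)->write 1,move L,goto D. Now: state=D, head=-1, tape[-2..1]=0010 (head:  ^)
Step 2: in state D at pos -1, read 0 -> (D,0)->write 1,move R,goto A. Now: state=A, head=0, tape[-2..1]=0110 (head:   ^)
Step 3: in state A at pos 0, read 1 -> (A,1)->write 0,move R,goto C. Now: state=C, head=1, tape[-2..2]=01000 (head:    ^)
Step 4: in state C at pos 1, read 0 -> (C,0)->write 1,move L,goto B. Now: state=B, head=0, tape[-2..2]=01010 (head:   ^)
Step 5: in state B at pos 0, read 0 -> (B,0)->write 0,move R,goto B. Now: state=B, head=1, tape[-2..2]=01010 (head:    ^)
Step 6: in state B at pos 1, read 1 -> (B,1)->write 1,move R,goto C. Now: state=C, head=2, tape[-2..3]=010100 (head:     ^)
Cells containing 1 after step 6: {-1, 1} -> 2 cell(s)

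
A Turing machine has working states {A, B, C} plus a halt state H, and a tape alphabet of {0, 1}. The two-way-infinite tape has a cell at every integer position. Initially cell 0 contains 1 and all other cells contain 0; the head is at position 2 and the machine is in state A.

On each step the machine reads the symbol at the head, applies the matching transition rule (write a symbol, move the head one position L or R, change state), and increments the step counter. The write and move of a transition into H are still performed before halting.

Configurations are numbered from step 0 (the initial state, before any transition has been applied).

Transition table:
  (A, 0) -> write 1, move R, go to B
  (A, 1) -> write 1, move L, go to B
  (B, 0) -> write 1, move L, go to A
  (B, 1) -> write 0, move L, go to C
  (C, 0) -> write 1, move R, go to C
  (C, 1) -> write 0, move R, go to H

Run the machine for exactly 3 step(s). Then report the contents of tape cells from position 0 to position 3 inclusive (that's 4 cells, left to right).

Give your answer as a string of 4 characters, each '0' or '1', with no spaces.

Step 1: in state A at pos 2, read 0 -> (A,0)->write 1,move R,goto B. Now: state=B, head=3, tape[-1..4]=010100 (head:     ^)
Step 2: in state B at pos 3, read 0 -> (B,0)->write 1,move L,goto A. Now: state=A, head=2, tape[-1..4]=010110 (head:    ^)
Step 3: in state A at pos 2, read 1 -> (A,1)->write 1,move L,goto B. Now: state=B, head=1, tape[-1..4]=010110 (head:   ^)

Answer: 1011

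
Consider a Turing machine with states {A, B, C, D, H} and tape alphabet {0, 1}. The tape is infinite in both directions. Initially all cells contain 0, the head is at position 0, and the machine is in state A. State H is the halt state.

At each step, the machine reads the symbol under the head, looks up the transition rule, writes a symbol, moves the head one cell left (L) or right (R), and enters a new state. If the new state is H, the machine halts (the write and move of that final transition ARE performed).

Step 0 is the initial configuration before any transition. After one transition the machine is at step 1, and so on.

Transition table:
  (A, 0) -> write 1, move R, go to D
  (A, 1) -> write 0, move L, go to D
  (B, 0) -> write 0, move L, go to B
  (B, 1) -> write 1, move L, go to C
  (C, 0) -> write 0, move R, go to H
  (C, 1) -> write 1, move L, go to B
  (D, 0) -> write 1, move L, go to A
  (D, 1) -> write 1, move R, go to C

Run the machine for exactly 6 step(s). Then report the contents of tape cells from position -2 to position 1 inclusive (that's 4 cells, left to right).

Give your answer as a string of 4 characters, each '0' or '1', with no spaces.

Step 1: in state A at pos 0, read 0 -> (A,0)->write 1,move R,goto D. Now: state=D, head=1, tape[-1..2]=0100 (head:   ^)
Step 2: in state D at pos 1, read 0 -> (D,0)->write 1,move L,goto A. Now: state=A, head=0, tape[-1..2]=0110 (head:  ^)
Step 3: in state A at pos 0, read 1 -> (A,1)->write 0,move L,goto D. Now: state=D, head=-1, tape[-2..2]=00010 (head:  ^)
Step 4: in state D at pos -1, read 0 -> (D,0)->write 1,move L,goto A. Now: state=A, head=-2, tape[-3..2]=001010 (head:  ^)
Step 5: in state A at pos -2, read 0 -> (A,0)->write 1,move R,goto D. Now: state=D, head=-1, tape[-3..2]=011010 (head:   ^)
Step 6: in state D at pos -1, read 1 -> (D,1)->write 1,move R,goto C. Now: state=C, head=0, tape[-3..2]=011010 (head:    ^)

Answer: 1101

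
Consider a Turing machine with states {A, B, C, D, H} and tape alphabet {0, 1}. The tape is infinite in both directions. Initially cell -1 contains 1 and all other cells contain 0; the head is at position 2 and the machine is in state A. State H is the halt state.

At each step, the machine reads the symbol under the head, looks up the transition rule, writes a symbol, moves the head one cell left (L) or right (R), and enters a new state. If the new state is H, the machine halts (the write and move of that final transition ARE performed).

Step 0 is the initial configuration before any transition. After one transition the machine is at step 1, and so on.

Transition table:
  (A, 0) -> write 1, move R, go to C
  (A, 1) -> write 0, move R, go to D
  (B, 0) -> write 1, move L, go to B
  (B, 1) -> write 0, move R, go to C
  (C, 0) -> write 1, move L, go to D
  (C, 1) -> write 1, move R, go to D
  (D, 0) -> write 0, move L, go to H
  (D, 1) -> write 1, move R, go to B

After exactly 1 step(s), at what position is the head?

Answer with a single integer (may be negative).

Step 1: in state A at pos 2, read 0 -> (A,0)->write 1,move R,goto C. Now: state=C, head=3, tape[-2..4]=0100100 (head:      ^)

Answer: 3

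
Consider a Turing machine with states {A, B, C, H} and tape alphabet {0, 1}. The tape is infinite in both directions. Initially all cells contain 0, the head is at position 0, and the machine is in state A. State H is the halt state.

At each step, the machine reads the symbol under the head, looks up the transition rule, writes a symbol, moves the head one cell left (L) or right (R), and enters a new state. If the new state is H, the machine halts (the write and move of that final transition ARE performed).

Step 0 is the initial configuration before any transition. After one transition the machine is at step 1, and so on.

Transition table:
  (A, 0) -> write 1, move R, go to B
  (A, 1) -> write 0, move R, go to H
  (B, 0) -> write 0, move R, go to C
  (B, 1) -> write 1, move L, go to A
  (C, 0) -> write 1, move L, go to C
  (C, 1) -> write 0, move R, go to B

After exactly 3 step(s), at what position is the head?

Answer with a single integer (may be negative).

Step 1: in state A at pos 0, read 0 -> (A,0)->write 1,move R,goto B. Now: state=B, head=1, tape[-1..2]=0100 (head:   ^)
Step 2: in state B at pos 1, read 0 -> (B,0)->write 0,move R,goto C. Now: state=C, head=2, tape[-1..3]=01000 (head:    ^)
Step 3: in state C at pos 2, read 0 -> (C,0)->write 1,move L,goto C. Now: state=C, head=1, tape[-1..3]=01010 (head:   ^)

Answer: 1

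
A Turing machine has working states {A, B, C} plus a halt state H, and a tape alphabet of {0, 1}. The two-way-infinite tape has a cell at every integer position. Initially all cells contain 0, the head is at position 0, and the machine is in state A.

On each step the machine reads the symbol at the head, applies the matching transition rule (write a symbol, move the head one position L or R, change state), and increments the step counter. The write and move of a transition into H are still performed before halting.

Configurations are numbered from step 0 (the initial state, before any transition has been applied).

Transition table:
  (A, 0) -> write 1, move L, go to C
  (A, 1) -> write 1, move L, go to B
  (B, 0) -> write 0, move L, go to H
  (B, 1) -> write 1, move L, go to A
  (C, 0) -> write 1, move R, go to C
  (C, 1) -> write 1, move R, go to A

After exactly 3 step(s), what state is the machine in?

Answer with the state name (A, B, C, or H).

Step 1: in state A at pos 0, read 0 -> (A,0)->write 1,move L,goto C. Now: state=C, head=-1, tape[-2..1]=0010 (head:  ^)
Step 2: in state C at pos -1, read 0 -> (C,0)->write 1,move R,goto C. Now: state=C, head=0, tape[-2..1]=0110 (head:   ^)
Step 3: in state C at pos 0, read 1 -> (C,1)->write 1,move R,goto A. Now: state=A, head=1, tape[-2..2]=01100 (head:    ^)

Answer: A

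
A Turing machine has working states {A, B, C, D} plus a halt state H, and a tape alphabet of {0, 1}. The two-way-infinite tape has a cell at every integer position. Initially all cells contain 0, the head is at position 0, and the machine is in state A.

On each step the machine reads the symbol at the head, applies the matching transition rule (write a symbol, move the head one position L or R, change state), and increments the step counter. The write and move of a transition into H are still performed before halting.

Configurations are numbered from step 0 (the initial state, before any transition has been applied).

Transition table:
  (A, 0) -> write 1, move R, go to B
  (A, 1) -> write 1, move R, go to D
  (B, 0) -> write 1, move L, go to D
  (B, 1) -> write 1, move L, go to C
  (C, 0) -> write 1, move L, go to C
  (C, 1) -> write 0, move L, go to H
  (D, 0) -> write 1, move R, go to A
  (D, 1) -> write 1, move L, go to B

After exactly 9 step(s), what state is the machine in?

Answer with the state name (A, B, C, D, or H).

Answer: H

Derivation:
Step 1: in state A at pos 0, read 0 -> (A,0)->write 1,move R,goto B. Now: state=B, head=1, tape[-1..2]=0100 (head:   ^)
Step 2: in state B at pos 1, read 0 -> (B,0)->write 1,move L,goto D. Now: state=D, head=0, tape[-1..2]=0110 (head:  ^)
Step 3: in state D at pos 0, read 1 -> (D,1)->write 1,move L,goto B. Now: state=B, head=-1, tape[-2..2]=00110 (head:  ^)
Step 4: in state B at pos -1, read 0 -> (B,0)->write 1,move L,goto D. Now: state=D, head=-2, tape[-3..2]=001110 (head:  ^)
Step 5: in state D at pos -2, read 0 -> (D,0)->write 1,move R,goto A. Now: state=A, head=-1, tape[-3..2]=011110 (head:   ^)
Step 6: in state A at pos -1, read 1 -> (A,1)->write 1,move R,goto D. Now: state=D, head=0, tape[-3..2]=011110 (head:    ^)
Step 7: in state D at pos 0, read 1 -> (D,1)->write 1,move L,goto B. Now: state=B, head=-1, tape[-3..2]=011110 (head:   ^)
Step 8: in state B at pos -1, read 1 -> (B,1)->write 1,move L,goto C. Now: state=C, head=-2, tape[-3..2]=011110 (head:  ^)
Step 9: in state C at pos -2, read 1 -> (C,1)->write 0,move L,goto H. Now: state=H, head=-3, tape[-4..2]=0001110 (head:  ^)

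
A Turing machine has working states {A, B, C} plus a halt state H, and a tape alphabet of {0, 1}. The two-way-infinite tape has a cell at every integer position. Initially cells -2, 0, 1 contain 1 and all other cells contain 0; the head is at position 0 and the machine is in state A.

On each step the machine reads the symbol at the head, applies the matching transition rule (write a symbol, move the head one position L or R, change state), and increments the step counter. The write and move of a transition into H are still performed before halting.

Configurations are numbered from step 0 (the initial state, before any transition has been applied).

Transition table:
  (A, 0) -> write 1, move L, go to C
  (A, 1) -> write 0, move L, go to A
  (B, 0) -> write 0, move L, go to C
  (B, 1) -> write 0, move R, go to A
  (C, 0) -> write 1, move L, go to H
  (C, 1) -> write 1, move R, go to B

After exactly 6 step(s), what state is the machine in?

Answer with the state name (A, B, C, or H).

Answer: H

Derivation:
Step 1: in state A at pos 0, read 1 -> (A,1)->write 0,move L,goto A. Now: state=A, head=-1, tape[-3..2]=010010 (head:   ^)
Step 2: in state A at pos -1, read 0 -> (A,0)->write 1,move L,goto C. Now: state=C, head=-2, tape[-3..2]=011010 (head:  ^)
Step 3: in state C at pos -2, read 1 -> (C,1)->write 1,move R,goto B. Now: state=B, head=-1, tape[-3..2]=011010 (head:   ^)
Step 4: in state B at pos -1, read 1 -> (B,1)->write 0,move R,goto A. Now: state=A, head=0, tape[-3..2]=010010 (head:    ^)
Step 5: in state A at pos 0, read 0 -> (A,0)->write 1,move L,goto C. Now: state=C, head=-1, tape[-3..2]=010110 (head:   ^)
Step 6: in state C at pos -1, read 0 -> (C,0)->write 1,move L,goto H. Now: state=H, head=-2, tape[-3..2]=011110 (head:  ^)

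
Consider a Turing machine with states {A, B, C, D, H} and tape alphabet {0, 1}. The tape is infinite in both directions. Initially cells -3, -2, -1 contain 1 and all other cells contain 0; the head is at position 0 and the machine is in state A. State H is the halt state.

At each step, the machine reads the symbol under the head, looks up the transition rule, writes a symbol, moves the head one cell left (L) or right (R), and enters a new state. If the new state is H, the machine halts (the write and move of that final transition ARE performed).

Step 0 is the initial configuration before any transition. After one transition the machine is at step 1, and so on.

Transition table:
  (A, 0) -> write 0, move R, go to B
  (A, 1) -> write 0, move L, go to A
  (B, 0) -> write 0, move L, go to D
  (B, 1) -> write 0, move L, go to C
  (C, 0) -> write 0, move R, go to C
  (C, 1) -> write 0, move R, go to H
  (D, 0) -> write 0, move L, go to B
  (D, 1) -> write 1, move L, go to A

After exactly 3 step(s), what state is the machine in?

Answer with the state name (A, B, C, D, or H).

Step 1: in state A at pos 0, read 0 -> (A,0)->write 0,move R,goto B. Now: state=B, head=1, tape[-4..2]=0111000 (head:      ^)
Step 2: in state B at pos 1, read 0 -> (B,0)->write 0,move L,goto D. Now: state=D, head=0, tape[-4..2]=0111000 (head:     ^)
Step 3: in state D at pos 0, read 0 -> (D,0)->write 0,move L,goto B. Now: state=B, head=-1, tape[-4..2]=0111000 (head:    ^)

Answer: B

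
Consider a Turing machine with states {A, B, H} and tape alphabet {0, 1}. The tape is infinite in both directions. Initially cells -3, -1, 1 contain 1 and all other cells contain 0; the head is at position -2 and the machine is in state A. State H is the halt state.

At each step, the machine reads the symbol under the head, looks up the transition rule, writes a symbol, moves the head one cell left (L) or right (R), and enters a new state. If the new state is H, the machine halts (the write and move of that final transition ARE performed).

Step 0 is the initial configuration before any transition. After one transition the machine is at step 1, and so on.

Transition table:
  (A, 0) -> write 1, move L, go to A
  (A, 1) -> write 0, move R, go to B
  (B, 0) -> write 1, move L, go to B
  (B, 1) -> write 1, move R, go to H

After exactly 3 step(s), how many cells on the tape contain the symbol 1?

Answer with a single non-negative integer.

Step 1: in state A at pos -2, read 0 -> (A,0)->write 1,move L,goto A. Now: state=A, head=-3, tape[-4..2]=0111010 (head:  ^)
Step 2: in state A at pos -3, read 1 -> (A,1)->write 0,move R,goto B. Now: state=B, head=-2, tape[-4..2]=0011010 (head:   ^)
Step 3: in state B at pos -2, read 1 -> (B,1)->write 1,move R,goto H. Now: state=H, head=-1, tape[-4..2]=0011010 (head:    ^)
Cells containing 1 after step 3: {-2, -1, 1} -> 3 cell(s)

Answer: 3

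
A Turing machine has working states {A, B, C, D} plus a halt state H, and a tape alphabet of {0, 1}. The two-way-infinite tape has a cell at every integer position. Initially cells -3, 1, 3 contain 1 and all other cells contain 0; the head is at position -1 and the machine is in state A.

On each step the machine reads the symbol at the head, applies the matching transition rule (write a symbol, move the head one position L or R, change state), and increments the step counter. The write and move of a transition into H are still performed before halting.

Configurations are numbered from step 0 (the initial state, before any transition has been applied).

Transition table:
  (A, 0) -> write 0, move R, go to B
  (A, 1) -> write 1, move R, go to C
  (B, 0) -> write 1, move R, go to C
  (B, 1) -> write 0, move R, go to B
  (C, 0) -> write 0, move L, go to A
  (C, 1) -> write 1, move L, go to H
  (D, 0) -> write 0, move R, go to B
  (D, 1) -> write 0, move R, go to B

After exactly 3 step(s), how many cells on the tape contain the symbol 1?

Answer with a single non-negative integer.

Answer: 4

Derivation:
Step 1: in state A at pos -1, read 0 -> (A,0)->write 0,move R,goto B. Now: state=B, head=0, tape[-4..4]=010001010 (head:     ^)
Step 2: in state B at pos 0, read 0 -> (B,0)->write 1,move R,goto C. Now: state=C, head=1, tape[-4..4]=010011010 (head:      ^)
Step 3: in state C at pos 1, read 1 -> (C,1)->write 1,move L,goto H. Now: state=H, head=0, tape[-4..4]=010011010 (head:     ^)
Cells containing 1 after step 3: {-3, 0, 1, 3} -> 4 cell(s)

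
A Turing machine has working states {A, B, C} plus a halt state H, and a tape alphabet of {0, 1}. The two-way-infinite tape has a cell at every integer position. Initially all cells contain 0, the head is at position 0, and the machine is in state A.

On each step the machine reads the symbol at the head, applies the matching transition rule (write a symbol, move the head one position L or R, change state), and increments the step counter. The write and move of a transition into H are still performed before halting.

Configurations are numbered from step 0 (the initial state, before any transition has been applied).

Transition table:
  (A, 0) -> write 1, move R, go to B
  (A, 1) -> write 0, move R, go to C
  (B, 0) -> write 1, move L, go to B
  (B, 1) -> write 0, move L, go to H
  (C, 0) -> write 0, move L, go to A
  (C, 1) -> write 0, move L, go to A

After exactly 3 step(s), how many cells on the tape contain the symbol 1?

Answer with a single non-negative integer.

Answer: 1

Derivation:
Step 1: in state A at pos 0, read 0 -> (A,0)->write 1,move R,goto B. Now: state=B, head=1, tape[-1..2]=0100 (head:   ^)
Step 2: in state B at pos 1, read 0 -> (B,0)->write 1,move L,goto B. Now: state=B, head=0, tape[-1..2]=0110 (head:  ^)
Step 3: in state B at pos 0, read 1 -> (B,1)->write 0,move L,goto H. Now: state=H, head=-1, tape[-2..2]=00010 (head:  ^)
Cells containing 1 after step 3: {1} -> 1 cell(s)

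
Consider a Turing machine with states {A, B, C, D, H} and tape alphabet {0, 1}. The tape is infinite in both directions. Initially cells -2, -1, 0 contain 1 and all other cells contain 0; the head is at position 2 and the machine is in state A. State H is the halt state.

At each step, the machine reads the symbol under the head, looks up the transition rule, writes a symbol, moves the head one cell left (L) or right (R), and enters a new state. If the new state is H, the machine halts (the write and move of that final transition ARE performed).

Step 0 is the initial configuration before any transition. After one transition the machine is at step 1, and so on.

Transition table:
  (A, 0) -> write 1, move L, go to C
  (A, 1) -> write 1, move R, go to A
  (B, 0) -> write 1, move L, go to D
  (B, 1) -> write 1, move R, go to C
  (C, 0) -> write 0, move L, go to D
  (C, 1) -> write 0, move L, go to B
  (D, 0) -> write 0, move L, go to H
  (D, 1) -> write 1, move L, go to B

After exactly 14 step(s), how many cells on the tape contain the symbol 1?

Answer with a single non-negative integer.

Answer: 3

Derivation:
Step 1: in state A at pos 2, read 0 -> (A,0)->write 1,move L,goto C. Now: state=C, head=1, tape[-3..3]=0111010 (head:     ^)
Step 2: in state C at pos 1, read 0 -> (C,0)->write 0,move L,goto D. Now: state=D, head=0, tape[-3..3]=0111010 (head:    ^)
Step 3: in state D at pos 0, read 1 -> (D,1)->write 1,move L,goto B. Now: state=B, head=-1, tape[-3..3]=0111010 (head:   ^)
Step 4: in state B at pos -1, read 1 -> (B,1)->write 1,move R,goto C. Now: state=C, head=0, tape[-3..3]=0111010 (head:    ^)
Step 5: in state C at pos 0, read 1 -> (C,1)->write 0,move L,goto B. Now: state=B, head=-1, tape[-3..3]=0110010 (head:   ^)
Step 6: in state B at pos -1, read 1 -> (B,1)->write 1,move R,goto C. Now: state=C, head=0, tape[-3..3]=0110010 (head:    ^)
Step 7: in state C at pos 0, read 0 -> (C,0)->write 0,move L,goto D. Now: state=D, head=-1, tape[-3..3]=0110010 (head:   ^)
Step 8: in state D at pos -1, read 1 -> (D,1)->write 1,move L,goto B. Now: state=B, head=-2, tape[-3..3]=0110010 (head:  ^)
Step 9: in state B at pos -2, read 1 -> (B,1)->write 1,move R,goto C. Now: state=C, head=-1, tape[-3..3]=0110010 (head:   ^)
Step 10: in state C at pos -1, read 1 -> (C,1)->write 0,move L,goto B. Now: state=B, head=-2, tape[-3..3]=0100010 (head:  ^)
Step 11: in state B at pos -2, read 1 -> (B,1)->write 1,move R,goto C. Now: state=C, head=-1, tape[-3..3]=0100010 (head:   ^)
Step 12: in state C at pos -1, read 0 -> (C,0)->write 0,move L,goto D. Now: state=D, head=-2, tape[-3..3]=0100010 (head:  ^)
Step 13: in state D at pos -2, read 1 -> (D,1)->write 1,move L,goto B. Now: state=B, head=-3, tape[-4..3]=00100010 (head:  ^)
Step 14: in state B at pos -3, read 0 -> (B,0)->write 1,move L,goto D. Now: state=D, head=-4, tape[-5..3]=001100010 (head:  ^)
Cells containing 1 after step 14: {-3, -2, 2} -> 3 cell(s)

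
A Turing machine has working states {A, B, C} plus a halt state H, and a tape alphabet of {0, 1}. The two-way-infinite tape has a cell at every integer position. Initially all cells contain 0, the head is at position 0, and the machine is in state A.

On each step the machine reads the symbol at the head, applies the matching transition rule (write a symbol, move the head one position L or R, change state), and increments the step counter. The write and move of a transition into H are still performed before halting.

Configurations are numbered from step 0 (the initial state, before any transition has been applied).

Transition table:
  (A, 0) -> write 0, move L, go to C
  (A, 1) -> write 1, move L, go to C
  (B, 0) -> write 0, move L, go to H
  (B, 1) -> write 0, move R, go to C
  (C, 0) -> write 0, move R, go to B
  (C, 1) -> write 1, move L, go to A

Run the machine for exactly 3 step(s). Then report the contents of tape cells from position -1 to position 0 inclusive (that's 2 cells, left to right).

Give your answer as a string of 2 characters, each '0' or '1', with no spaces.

Answer: 00

Derivation:
Step 1: in state A at pos 0, read 0 -> (A,0)->write 0,move L,goto C. Now: state=C, head=-1, tape[-2..1]=0000 (head:  ^)
Step 2: in state C at pos -1, read 0 -> (C,0)->write 0,move R,goto B. Now: state=B, head=0, tape[-2..1]=0000 (head:   ^)
Step 3: in state B at pos 0, read 0 -> (B,0)->write 0,move L,goto H. Now: state=H, head=-1, tape[-2..1]=0000 (head:  ^)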